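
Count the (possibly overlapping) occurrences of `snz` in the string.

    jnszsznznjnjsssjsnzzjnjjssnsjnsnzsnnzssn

2

Sliding a length-3 window over the 40 characters (38 positions):
  position 17–19: snz
  position 31–33: snz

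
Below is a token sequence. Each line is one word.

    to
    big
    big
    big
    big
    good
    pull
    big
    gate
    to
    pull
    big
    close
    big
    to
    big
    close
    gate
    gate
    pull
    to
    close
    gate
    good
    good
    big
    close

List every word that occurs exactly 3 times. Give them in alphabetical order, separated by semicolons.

good; pull

Unigram counts meeting the condition (exactly 3 times):
  good: 3
  pull: 3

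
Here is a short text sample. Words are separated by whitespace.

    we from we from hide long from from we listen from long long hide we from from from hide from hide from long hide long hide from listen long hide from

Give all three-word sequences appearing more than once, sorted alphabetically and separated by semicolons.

Trigram counts meeting the condition (more than once):
  from hide from: 2
  long hide from: 2

from hide from; long hide from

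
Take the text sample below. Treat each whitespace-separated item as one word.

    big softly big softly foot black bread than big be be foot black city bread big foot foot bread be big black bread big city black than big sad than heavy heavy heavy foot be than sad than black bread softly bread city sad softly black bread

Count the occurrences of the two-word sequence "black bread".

4

Scanning the 46 overlapping bigram windows for "black bread":
  position 6–7: black bread
  position 22–23: black bread
  position 39–40: black bread
  position 46–47: black bread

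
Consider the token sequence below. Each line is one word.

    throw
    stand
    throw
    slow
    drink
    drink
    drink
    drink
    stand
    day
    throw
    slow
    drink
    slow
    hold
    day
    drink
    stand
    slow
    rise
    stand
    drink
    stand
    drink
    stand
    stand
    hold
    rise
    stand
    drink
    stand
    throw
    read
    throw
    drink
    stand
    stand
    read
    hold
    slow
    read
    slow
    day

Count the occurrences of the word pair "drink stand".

Scanning the 42 overlapping bigram windows for "drink stand":
  position 8–9: drink stand
  position 17–18: drink stand
  position 22–23: drink stand
  position 24–25: drink stand
  position 30–31: drink stand
  position 35–36: drink stand

6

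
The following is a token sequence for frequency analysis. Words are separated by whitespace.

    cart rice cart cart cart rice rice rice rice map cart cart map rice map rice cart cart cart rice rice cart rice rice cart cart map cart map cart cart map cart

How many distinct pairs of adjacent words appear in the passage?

33 tokens → 32 bigram windows in total.
Repeated bigrams (each contributes count−1 duplicates):
  cart cart: 7
  rice rice: 5
  cart map: 4
  cart rice: 4
  map cart: 4
  rice cart: 4
  map rice: 2
  rice map: 2
24 duplicate windows → 32 − 24 = 8 distinct.

8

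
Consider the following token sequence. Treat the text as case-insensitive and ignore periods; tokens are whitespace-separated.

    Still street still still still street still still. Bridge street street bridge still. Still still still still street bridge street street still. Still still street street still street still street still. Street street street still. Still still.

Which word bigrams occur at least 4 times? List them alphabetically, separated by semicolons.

Bigram counts meeting the condition (at least 4 times):
  still still: 11
  still street: 7
  street still: 7
  street street: 5

still still; still street; street still; street street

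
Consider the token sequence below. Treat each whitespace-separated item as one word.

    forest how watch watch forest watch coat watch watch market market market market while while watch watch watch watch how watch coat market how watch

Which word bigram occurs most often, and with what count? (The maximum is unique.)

Bigram frequencies (highest first):
  watch watch: 5
  how watch: 3
  market market: 3
  watch coat: 2
  forest how: 1
  watch forest: 1
  … (9 more, each ≤ 1)

"watch watch", 5 times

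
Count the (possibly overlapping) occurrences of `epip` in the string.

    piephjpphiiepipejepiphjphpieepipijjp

3

Sliding a length-4 window over the 36 characters (33 positions):
  position 12–15: epip
  position 18–21: epip
  position 29–32: epip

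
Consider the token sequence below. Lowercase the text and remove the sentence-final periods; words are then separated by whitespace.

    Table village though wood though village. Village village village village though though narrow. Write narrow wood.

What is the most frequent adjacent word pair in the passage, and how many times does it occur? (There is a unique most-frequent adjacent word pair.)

"village village", 4 times

Bigram frequencies (highest first):
  village village: 4
  village though: 2
  table village: 1
  though wood: 1
  wood though: 1
  though village: 1
  … (5 more, each ≤ 1)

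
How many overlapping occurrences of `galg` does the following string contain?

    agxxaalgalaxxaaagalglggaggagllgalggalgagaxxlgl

Sliding a length-4 window over the 46 characters (43 positions):
  position 17–20: galg
  position 31–34: galg
  position 35–38: galg

3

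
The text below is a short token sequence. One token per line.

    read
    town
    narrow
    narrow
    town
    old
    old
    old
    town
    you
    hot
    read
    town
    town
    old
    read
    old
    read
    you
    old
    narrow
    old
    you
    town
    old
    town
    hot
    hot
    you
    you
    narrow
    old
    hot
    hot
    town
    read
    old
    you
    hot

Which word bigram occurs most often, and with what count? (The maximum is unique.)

"town old", 3 times

Bigram frequencies (highest first):
  town old: 3
  read town: 2
  old old: 2
  old town: 2
  you hot: 2
  old read: 2
  … (21 more, each ≤ 2)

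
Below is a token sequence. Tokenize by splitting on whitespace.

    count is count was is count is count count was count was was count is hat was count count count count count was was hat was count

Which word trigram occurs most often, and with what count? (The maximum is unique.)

"count count count", 3 times

Trigram frequencies (highest first):
  count count count: 3
  count is count: 2
  count count was: 2
  count was was: 2
  hat was count: 2
  is count was: 1
  … (13 more, each ≤ 1)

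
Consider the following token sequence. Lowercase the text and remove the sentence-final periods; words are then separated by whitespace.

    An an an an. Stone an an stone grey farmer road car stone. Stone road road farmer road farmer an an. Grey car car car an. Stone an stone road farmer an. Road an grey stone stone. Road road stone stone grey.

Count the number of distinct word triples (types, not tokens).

34

42 tokens → 40 trigram windows in total.
Repeated trigrams (each contributes count−1 duplicates):
  an an an: 2
  an an stone: 2
  an stone an: 2
  road farmer an: 2
  stone road road: 2
  stone stone road: 2
6 duplicate windows → 40 − 6 = 34 distinct.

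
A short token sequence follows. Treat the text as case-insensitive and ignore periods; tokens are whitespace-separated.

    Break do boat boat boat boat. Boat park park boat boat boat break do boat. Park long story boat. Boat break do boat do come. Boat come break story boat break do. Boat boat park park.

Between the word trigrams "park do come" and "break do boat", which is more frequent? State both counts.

"break do boat" (4 vs 0)

"park do come": 0 occurrences
"break do boat": 4 occurrences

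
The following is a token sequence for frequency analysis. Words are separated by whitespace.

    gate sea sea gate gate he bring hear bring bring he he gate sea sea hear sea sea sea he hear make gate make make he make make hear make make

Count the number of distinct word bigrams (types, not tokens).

31 tokens → 30 bigram windows in total.
Repeated bigrams (each contributes count−1 duplicates):
  sea sea: 4
  make make: 3
  gate sea: 2
  hear make: 2
7 duplicate windows → 30 − 7 = 23 distinct.

23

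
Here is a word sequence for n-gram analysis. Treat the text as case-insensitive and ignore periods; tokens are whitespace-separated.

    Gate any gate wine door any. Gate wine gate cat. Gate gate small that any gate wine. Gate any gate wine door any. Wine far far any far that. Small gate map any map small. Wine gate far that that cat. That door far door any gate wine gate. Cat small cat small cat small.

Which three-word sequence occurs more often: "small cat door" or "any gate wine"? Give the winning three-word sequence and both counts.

"small cat door": 0 occurrences
"any gate wine": 5 occurrences

"any gate wine" (5 vs 0)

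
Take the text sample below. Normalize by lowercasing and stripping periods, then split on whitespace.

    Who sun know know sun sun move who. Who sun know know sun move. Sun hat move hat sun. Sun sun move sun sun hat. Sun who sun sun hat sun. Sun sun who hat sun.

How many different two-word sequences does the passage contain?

15

36 tokens → 35 bigram windows in total.
Repeated bigrams (each contributes count−1 duplicates):
  sun sun: 7
  hat sun: 4
  sun hat: 3
  sun move: 3
  who sun: 3
  know know: 2
  know sun: 2
  move sun: 2
  … (2 more repeated)
20 duplicate windows → 35 − 20 = 15 distinct.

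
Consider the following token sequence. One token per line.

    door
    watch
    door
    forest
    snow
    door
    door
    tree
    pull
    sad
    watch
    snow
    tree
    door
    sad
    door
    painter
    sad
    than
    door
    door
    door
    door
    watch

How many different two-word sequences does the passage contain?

24 tokens → 23 bigram windows in total.
Repeated bigrams (each contributes count−1 duplicates):
  door door: 4
  door watch: 2
4 duplicate windows → 23 − 4 = 19 distinct.

19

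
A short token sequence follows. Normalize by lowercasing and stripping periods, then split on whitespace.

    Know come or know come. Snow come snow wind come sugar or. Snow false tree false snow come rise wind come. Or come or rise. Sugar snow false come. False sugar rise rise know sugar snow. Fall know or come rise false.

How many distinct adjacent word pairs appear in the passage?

31

42 tokens → 41 bigram windows in total.
Repeated bigrams (each contributes count−1 duplicates):
  come or: 3
  come rise: 2
  come snow: 2
  know come: 2
  or come: 2
  snow come: 2
  snow false: 2
  sugar snow: 2
  … (1 more repeated)
10 duplicate windows → 41 − 10 = 31 distinct.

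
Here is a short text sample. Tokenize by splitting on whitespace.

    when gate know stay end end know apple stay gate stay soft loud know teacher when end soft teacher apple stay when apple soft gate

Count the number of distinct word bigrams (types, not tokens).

25 tokens → 24 bigram windows in total.
Repeated bigrams (each contributes count−1 duplicates):
  apple stay: 2
1 duplicate windows → 24 − 1 = 23 distinct.

23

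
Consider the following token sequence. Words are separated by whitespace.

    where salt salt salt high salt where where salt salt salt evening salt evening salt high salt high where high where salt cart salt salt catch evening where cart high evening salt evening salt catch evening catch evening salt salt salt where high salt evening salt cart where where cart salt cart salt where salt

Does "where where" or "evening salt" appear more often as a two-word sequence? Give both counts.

"where where": 2 occurrences
"evening salt": 6 occurrences

"evening salt" (6 vs 2)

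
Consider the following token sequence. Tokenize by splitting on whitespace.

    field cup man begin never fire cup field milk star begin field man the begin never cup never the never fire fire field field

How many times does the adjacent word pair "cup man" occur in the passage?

1

Scanning the 23 overlapping bigram windows for "cup man":
  position 2–3: cup man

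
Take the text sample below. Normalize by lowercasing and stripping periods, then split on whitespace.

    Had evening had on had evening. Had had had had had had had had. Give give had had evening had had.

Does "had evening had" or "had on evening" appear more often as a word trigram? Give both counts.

"had evening had": 3 occurrences
"had on evening": 0 occurrences

"had evening had" (3 vs 0)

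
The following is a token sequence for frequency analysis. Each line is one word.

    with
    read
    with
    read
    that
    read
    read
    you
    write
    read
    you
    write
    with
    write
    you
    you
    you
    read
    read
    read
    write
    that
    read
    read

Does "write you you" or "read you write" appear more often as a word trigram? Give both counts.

"read you write" (2 vs 1)

"write you you": 1 occurrence
"read you write": 2 occurrences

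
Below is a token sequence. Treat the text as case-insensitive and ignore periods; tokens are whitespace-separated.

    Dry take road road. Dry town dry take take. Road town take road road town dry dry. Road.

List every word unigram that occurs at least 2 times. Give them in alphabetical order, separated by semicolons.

Unigram counts meeting the condition (at least 2 times):
  dry: 5
  road: 6
  take: 4
  town: 3

dry; road; take; town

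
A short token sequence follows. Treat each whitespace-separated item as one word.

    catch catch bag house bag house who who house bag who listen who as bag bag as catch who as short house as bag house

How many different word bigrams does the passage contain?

25 tokens → 24 bigram windows in total.
Repeated bigrams (each contributes count−1 duplicates):
  bag house: 3
  as bag: 2
  house bag: 2
  who as: 2
5 duplicate windows → 24 − 5 = 19 distinct.

19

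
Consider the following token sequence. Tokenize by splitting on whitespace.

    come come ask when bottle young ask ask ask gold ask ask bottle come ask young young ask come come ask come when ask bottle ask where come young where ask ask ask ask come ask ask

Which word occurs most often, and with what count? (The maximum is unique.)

"ask", 17 times

Unigram frequencies (highest first):
  ask: 17
  come: 8
  young: 4
  bottle: 3
  when: 2
  where: 2
  … (1 more, each ≤ 1)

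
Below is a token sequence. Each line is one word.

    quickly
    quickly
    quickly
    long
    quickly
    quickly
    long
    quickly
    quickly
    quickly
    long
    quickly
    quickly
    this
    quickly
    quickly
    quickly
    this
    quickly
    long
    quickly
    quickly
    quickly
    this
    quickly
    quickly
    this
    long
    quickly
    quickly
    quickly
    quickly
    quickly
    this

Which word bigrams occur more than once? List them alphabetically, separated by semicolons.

Bigram counts meeting the condition (more than once):
  long quickly: 5
  quickly long: 4
  quickly quickly: 15
  quickly this: 5
  this quickly: 3

long quickly; quickly long; quickly quickly; quickly this; this quickly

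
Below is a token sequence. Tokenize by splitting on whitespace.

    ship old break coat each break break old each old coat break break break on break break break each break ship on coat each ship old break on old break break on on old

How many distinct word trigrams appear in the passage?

29

34 tokens → 32 trigram windows in total.
Repeated trigrams (each contributes count−1 duplicates):
  break break break: 2
  break break on: 2
  ship old break: 2
3 duplicate windows → 32 − 3 = 29 distinct.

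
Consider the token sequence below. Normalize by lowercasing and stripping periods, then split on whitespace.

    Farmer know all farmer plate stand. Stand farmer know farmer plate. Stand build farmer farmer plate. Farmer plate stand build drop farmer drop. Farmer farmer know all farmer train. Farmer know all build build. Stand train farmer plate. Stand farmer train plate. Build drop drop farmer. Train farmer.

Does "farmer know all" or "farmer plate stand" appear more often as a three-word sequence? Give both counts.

"farmer know all": 3 occurrences
"farmer plate stand": 4 occurrences

"farmer plate stand" (4 vs 3)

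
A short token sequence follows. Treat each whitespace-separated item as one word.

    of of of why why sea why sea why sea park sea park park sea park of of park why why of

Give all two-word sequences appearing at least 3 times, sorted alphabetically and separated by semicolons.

of of; sea park; why sea

Bigram counts meeting the condition (at least 3 times):
  of of: 3
  sea park: 3
  why sea: 3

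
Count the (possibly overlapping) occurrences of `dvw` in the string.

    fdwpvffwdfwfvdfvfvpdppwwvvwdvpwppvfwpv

0

Sliding a length-3 window over the 38 characters (36 positions):
  (no match at any position)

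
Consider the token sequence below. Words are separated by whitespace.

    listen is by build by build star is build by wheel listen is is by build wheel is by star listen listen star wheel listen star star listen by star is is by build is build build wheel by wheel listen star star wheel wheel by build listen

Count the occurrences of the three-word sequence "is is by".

Scanning the 46 overlapping trigram windows for "is is by":
  position 13–15: is is by
  position 31–33: is is by

2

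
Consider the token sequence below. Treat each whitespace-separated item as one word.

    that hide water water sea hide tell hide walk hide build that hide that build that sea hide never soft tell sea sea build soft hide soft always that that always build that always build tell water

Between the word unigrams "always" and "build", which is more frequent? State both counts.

"always": 3 occurrences
"build": 5 occurrences

"build" (5 vs 3)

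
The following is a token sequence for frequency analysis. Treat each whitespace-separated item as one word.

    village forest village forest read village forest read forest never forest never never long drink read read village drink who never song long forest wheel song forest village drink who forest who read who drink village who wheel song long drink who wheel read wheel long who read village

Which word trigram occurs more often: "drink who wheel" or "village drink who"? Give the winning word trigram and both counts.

"drink who wheel": 1 occurrence
"village drink who": 2 occurrences

"village drink who" (2 vs 1)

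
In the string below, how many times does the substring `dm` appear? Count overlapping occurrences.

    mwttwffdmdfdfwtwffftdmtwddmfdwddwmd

3

Sliding a length-2 window over the 35 characters (34 positions):
  position 8–9: dm
  position 21–22: dm
  position 26–27: dm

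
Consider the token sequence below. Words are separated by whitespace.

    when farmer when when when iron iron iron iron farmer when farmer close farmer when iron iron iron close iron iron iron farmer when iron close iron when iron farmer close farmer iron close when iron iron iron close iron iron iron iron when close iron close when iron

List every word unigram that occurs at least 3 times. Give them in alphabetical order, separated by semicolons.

Unigram counts meeting the condition (at least 3 times):
  close: 8
  farmer: 7
  iron: 23
  when: 11

close; farmer; iron; when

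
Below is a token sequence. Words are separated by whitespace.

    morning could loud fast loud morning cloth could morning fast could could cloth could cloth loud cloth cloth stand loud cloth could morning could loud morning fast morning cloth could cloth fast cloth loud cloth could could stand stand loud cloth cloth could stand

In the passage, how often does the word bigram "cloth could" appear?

6

Scanning the 43 overlapping bigram windows for "cloth could":
  position 7–8: cloth could
  position 13–14: cloth could
  position 21–22: cloth could
  position 29–30: cloth could
  position 35–36: cloth could
  position 42–43: cloth could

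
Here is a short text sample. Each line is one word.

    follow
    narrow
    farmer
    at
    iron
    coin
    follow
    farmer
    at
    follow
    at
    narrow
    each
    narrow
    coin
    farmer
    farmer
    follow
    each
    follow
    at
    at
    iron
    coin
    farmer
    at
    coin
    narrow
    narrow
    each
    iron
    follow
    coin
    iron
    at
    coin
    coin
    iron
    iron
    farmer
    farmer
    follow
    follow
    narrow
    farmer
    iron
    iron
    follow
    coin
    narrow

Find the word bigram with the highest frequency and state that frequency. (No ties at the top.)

Bigram frequencies (highest first):
  farmer at: 3
  follow narrow: 2
  narrow farmer: 2
  at iron: 2
  iron coin: 2
  follow at: 2
  … (26 more, each ≤ 2)

"farmer at", 3 times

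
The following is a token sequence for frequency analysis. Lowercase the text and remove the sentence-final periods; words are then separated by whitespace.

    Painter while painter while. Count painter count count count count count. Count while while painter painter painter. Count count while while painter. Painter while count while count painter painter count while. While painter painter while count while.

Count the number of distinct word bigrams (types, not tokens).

37 tokens → 36 bigram windows in total.
Repeated bigrams (each contributes count−1 duplicates):
  count count: 6
  count while: 5
  painter painter: 5
  painter while: 4
  while count: 4
  while painter: 4
  painter count: 3
  while while: 3
  … (1 more repeated)
27 duplicate windows → 36 − 27 = 9 distinct.

9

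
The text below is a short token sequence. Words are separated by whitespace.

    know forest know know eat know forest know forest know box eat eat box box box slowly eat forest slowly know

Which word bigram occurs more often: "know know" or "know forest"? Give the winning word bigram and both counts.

"know know": 1 occurrence
"know forest": 3 occurrences

"know forest" (3 vs 1)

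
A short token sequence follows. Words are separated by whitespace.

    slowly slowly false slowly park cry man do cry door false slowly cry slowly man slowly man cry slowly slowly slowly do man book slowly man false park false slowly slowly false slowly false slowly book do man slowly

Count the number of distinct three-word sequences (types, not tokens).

39 tokens → 37 trigram windows in total.
Repeated trigrams (each contributes count−1 duplicates):
  slowly false slowly: 3
  slowly slowly false: 2
3 duplicate windows → 37 − 3 = 34 distinct.

34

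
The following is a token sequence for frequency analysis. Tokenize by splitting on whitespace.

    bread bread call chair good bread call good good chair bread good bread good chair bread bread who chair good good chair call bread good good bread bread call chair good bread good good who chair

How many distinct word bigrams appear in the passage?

36 tokens → 35 bigram windows in total.
Repeated bigrams (each contributes count−1 duplicates):
  bread good: 4
  good bread: 4
  good good: 4
  bread bread: 3
  bread call: 3
  chair good: 3
  good chair: 3
  call chair: 2
  … (2 more repeated)
20 duplicate windows → 35 − 20 = 15 distinct.

15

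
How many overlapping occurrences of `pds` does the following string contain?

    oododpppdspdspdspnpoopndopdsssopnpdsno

Sliding a length-3 window over the 38 characters (36 positions):
  position 8–10: pds
  position 11–13: pds
  position 14–16: pds
  position 26–28: pds
  position 34–36: pds

5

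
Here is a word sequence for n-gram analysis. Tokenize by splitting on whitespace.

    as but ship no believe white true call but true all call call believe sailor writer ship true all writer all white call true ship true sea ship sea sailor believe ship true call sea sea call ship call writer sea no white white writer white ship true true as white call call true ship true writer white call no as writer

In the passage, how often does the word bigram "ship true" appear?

Scanning the 61 overlapping bigram windows for "ship true":
  position 17–18: ship true
  position 25–26: ship true
  position 32–33: ship true
  position 47–48: ship true
  position 55–56: ship true

5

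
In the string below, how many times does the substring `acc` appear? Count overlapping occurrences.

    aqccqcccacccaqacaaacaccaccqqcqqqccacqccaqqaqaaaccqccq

4

Sliding a length-3 window over the 53 characters (51 positions):
  position 9–11: acc
  position 21–23: acc
  position 24–26: acc
  position 47–49: acc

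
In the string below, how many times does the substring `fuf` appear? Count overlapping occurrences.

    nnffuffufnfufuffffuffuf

Sliding a length-3 window over the 23 characters (21 positions):
  position 4–6: fuf
  position 7–9: fuf
  position 11–13: fuf
  position 13–15: fuf
  position 18–20: fuf
  position 21–23: fuf

6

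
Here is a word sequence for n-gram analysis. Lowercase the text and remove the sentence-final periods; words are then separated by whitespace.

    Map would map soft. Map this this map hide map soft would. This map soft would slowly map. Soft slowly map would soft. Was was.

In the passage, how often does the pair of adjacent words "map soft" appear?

4

Scanning the 24 overlapping bigram windows for "map soft":
  position 3–4: map soft
  position 10–11: map soft
  position 14–15: map soft
  position 18–19: map soft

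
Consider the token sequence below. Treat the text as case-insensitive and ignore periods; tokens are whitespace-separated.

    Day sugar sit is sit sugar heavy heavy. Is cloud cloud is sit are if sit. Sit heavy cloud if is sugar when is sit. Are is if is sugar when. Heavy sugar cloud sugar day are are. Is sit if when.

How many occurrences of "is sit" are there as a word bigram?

Scanning the 41 overlapping bigram windows for "is sit":
  position 4–5: is sit
  position 12–13: is sit
  position 24–25: is sit
  position 39–40: is sit

4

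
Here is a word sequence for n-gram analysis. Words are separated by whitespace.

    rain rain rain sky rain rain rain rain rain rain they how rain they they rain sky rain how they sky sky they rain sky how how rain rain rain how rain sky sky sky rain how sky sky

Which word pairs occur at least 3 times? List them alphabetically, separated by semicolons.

Bigram counts meeting the condition (at least 3 times):
  how rain: 3
  rain how: 3
  rain rain: 9
  rain sky: 4
  sky rain: 3
  sky sky: 4

how rain; rain how; rain rain; rain sky; sky rain; sky sky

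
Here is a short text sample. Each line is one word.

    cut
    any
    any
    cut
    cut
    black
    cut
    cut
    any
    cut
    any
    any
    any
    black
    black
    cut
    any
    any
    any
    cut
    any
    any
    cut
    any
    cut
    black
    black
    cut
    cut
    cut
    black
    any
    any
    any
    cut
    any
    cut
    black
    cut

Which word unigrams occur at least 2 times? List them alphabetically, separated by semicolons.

Unigram counts meeting the condition (at least 2 times):
  any: 16
  black: 7
  cut: 16

any; black; cut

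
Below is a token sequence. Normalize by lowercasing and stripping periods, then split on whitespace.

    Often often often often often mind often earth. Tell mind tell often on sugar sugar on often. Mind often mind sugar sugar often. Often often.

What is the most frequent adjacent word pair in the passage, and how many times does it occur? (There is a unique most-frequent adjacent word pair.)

"often often", 6 times

Bigram frequencies (highest first):
  often often: 6
  often mind: 3
  mind often: 2
  sugar sugar: 2
  often earth: 1
  earth tell: 1
  … (9 more, each ≤ 1)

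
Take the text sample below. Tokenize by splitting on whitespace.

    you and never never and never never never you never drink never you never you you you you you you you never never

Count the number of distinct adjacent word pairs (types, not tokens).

9

23 tokens → 22 bigram windows in total.
Repeated bigrams (each contributes count−1 duplicates):
  you you: 6
  never never: 4
  never you: 3
  you never: 3
  and never: 2
13 duplicate windows → 22 − 13 = 9 distinct.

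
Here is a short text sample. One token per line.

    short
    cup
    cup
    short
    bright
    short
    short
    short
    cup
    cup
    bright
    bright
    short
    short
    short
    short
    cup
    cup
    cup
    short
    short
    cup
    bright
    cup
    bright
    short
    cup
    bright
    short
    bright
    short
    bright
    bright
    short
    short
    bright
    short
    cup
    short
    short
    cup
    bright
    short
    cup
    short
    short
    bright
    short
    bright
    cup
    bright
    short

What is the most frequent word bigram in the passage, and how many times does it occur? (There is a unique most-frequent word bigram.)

"bright short", 10 times

Bigram frequencies (highest first):
  bright short: 10
  short short: 9
  short cup: 8
  short bright: 6
  cup bright: 6
  cup cup: 4
  … (3 more, each ≤ 4)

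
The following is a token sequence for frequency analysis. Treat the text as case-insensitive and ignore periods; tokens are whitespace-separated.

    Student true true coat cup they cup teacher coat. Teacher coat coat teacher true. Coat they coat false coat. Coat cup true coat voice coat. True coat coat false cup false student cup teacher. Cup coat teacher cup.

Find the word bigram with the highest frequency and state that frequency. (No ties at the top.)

"true coat", 4 times

Bigram frequencies (highest first):
  true coat: 4
  coat teacher: 3
  coat coat: 3
  coat cup: 2
  cup teacher: 2
  teacher coat: 2
  … (19 more, each ≤ 2)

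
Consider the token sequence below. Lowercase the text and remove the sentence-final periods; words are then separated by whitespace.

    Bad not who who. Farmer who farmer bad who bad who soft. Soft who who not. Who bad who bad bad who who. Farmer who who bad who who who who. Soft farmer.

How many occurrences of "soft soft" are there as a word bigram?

1

Scanning the 32 overlapping bigram windows for "soft soft":
  position 12–13: soft soft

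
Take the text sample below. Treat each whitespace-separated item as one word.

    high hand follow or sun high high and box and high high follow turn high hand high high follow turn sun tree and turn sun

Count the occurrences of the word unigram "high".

Scanning the 25 tokens for "high":
  position 1: high
  position 6: high
  position 7: high
  position 11: high
  position 12: high
  position 15: high
  position 17: high
  position 18: high

8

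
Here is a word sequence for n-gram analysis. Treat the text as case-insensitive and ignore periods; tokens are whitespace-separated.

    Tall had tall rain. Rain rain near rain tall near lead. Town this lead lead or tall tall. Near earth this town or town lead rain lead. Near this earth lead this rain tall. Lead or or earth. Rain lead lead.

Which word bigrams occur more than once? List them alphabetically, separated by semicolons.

lead lead; lead or; rain lead; rain rain; rain tall; tall near

Bigram counts meeting the condition (more than once):
  lead lead: 2
  lead or: 2
  rain lead: 2
  rain rain: 2
  rain tall: 2
  tall near: 2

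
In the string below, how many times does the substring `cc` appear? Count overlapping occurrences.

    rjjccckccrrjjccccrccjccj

8

Sliding a length-2 window over the 24 characters (23 positions):
  position 4–5: cc
  position 5–6: cc
  position 8–9: cc
  position 14–15: cc
  position 15–16: cc
  position 16–17: cc
  position 19–20: cc
  position 22–23: cc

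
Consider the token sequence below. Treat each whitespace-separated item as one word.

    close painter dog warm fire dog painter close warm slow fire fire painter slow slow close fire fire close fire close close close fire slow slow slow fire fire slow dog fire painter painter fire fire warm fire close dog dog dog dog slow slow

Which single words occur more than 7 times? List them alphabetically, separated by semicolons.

close; fire; slow

Unigram counts meeting the condition (more than 7 times):
  close: 8
  fire: 13
  slow: 9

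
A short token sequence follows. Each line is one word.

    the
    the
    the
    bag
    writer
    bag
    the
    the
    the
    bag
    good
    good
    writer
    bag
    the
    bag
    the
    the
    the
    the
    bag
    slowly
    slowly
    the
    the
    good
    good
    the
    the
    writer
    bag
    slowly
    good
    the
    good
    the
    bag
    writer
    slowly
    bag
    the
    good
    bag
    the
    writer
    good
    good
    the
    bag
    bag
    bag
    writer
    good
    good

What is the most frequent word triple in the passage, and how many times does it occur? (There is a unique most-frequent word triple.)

"the the the", 4 times

Trigram frequencies (highest first):
  the the the: 4
  the the bag: 3
  the bag writer: 2
  writer bag the: 2
  bag the the: 2
  good good the: 2
  … (35 more, each ≤ 2)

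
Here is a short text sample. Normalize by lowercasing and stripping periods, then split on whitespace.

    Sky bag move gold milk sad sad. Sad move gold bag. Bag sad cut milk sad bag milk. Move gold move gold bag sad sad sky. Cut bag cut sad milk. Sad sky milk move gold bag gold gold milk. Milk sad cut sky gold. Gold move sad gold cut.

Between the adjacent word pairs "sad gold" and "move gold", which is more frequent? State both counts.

"move gold" (5 vs 1)

"sad gold": 1 occurrence
"move gold": 5 occurrences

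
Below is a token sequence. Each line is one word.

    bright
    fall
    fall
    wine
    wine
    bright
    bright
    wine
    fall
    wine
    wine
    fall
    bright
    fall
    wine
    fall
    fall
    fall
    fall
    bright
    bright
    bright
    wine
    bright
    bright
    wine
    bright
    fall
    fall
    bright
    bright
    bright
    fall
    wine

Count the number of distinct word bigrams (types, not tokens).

9

34 tokens → 33 bigram windows in total.
Repeated bigrams (each contributes count−1 duplicates):
  bright bright: 6
  fall fall: 5
  bright fall: 4
  fall wine: 4
  bright wine: 3
  fall bright: 3
  wine bright: 3
  wine fall: 3
  … (1 more repeated)
24 duplicate windows → 33 − 24 = 9 distinct.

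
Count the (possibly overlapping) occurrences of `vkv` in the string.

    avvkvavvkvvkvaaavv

Sliding a length-3 window over the 18 characters (16 positions):
  position 3–5: vkv
  position 8–10: vkv
  position 11–13: vkv

3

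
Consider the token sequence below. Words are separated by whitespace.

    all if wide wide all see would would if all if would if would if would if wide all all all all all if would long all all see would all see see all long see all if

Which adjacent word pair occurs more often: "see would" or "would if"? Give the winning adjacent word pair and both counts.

"see would": 2 occurrences
"would if": 4 occurrences

"would if" (4 vs 2)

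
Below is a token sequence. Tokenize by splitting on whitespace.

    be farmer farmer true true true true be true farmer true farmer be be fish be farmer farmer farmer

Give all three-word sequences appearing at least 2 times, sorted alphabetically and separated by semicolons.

Trigram counts meeting the condition (at least 2 times):
  be farmer farmer: 2
  true true true: 2

be farmer farmer; true true true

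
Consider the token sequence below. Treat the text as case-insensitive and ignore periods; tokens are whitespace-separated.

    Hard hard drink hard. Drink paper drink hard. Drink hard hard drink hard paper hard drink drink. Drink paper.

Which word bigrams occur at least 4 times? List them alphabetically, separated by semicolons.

Bigram counts meeting the condition (at least 4 times):
  drink hard: 4
  hard drink: 5

drink hard; hard drink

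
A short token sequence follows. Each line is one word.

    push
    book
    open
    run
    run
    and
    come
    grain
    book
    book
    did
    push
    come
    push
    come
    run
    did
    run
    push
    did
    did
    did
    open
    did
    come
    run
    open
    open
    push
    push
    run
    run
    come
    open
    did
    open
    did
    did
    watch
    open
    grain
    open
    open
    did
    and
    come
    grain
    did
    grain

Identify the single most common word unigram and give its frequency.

"did", 11 times

Unigram frequencies (highest first):
  did: 11
  open: 9
  run: 7
  push: 6
  come: 6
  grain: 4
  … (3 more, each ≤ 3)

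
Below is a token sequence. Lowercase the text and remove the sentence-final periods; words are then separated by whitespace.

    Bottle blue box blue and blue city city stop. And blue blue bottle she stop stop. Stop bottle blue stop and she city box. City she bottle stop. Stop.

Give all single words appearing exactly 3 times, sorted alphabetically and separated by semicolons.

Unigram counts meeting the condition (exactly 3 times):
  and: 3
  she: 3

and; she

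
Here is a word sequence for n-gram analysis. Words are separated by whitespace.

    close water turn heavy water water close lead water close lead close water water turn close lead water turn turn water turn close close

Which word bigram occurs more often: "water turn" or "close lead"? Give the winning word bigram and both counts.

"water turn": 4 occurrences
"close lead": 3 occurrences

"water turn" (4 vs 3)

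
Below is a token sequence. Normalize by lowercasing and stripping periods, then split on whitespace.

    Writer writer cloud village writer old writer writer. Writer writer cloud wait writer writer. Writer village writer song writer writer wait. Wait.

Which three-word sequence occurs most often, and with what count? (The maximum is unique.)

Trigram frequencies (highest first):
  writer writer writer: 3
  writer writer cloud: 2
  writer cloud village: 1
  cloud village writer: 1
  village writer old: 1
  writer old writer: 1
  … (11 more, each ≤ 1)

"writer writer writer", 3 times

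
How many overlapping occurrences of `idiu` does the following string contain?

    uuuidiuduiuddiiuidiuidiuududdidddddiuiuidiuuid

4

Sliding a length-4 window over the 46 characters (43 positions):
  position 4–7: idiu
  position 17–20: idiu
  position 21–24: idiu
  position 40–43: idiu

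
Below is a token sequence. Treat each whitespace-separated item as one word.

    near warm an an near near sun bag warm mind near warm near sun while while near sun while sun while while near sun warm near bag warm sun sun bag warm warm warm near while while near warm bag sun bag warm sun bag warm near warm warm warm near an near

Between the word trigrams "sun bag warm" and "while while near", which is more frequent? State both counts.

"sun bag warm": 4 occurrences
"while while near": 3 occurrences

"sun bag warm" (4 vs 3)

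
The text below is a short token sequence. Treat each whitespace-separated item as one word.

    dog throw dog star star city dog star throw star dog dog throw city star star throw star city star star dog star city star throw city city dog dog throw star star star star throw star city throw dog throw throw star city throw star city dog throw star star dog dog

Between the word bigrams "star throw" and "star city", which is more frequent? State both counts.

"star throw": 4 occurrences
"star city": 6 occurrences

"star city" (6 vs 4)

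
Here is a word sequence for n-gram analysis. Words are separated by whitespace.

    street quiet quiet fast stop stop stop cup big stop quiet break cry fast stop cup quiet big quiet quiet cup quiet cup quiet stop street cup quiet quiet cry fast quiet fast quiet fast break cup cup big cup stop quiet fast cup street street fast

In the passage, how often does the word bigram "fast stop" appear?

Scanning the 46 overlapping bigram windows for "fast stop":
  position 4–5: fast stop
  position 14–15: fast stop

2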